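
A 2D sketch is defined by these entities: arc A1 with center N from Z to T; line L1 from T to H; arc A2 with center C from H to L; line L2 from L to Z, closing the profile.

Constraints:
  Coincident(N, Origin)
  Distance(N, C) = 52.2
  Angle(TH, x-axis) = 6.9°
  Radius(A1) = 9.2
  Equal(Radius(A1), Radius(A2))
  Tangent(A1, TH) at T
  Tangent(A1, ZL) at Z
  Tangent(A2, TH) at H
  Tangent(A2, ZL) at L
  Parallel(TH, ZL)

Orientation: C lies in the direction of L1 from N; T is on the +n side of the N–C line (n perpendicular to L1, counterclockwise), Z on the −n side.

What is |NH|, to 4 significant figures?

53.00

The slot axis is L1's direction at 6.9°, so u = (cos 6.9°, sin 6.9°) = (0.9928, 0.1201) and n = (−sin 6.9°, cos 6.9°) = (-0.1201, 0.9928). N is at the origin and C lies 52.2 along u from N, so C = 52.2·u = (51.82, 6.271). Tangency of A1 to both parallel lines with radius 9.2 puts T and Z at N ± 9.2·n: T = (-1.105, 9.133), Z = (1.105, -9.133). Equal radii place H and L the same way about C: H = C + 9.2·n = (50.72, 15.40), L = C − 9.2·n = (52.93, -2.862). Then |NH| = |H − N| = 53.00.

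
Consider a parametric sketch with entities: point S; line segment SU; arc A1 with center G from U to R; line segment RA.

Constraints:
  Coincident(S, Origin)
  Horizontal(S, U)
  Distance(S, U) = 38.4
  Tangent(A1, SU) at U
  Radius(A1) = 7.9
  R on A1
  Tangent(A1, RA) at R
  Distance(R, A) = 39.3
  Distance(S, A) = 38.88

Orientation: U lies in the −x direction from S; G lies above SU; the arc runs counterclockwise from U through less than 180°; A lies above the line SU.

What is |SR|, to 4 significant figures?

31.89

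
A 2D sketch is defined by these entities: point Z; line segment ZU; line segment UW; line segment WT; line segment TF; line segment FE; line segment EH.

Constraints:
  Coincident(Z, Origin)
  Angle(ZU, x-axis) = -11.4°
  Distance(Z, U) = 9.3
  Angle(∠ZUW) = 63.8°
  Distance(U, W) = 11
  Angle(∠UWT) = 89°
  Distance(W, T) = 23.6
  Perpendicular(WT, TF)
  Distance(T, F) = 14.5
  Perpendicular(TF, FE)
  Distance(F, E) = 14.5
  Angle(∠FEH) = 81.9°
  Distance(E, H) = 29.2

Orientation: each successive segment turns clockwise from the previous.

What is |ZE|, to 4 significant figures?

7.779

Z is at the origin; ZU runs at -11.4° with length 9.3, so U = (9.117, -1.838). ∠ZUW = 63.8° gives UW at -127.6° from the x-axis; with |UW| = 11.0, W = (2.405, -10.55). ∠UWT = 89.0° gives WT at 141.4° from the x-axis; with |WT| = 23.6, T = (-16.04, 4.170). WT ⟂ TF, so TF runs at 51.40°; with |TF| = 14.5, F = (-6.993, 15.50). The perpendicularity gives FE at right angles to TF, so FE runs at -38.60°; with |FE| = 14.5, E = (4.339, 6.456). Then |ZE| = |E − Z| = 7.779.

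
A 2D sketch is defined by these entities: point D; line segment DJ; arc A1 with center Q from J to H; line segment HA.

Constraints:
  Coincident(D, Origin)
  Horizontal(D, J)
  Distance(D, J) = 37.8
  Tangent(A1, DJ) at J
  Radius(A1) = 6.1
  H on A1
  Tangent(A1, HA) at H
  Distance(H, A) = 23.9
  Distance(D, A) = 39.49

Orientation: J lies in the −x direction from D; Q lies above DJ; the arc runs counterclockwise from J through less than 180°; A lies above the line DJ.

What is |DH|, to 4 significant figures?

32.19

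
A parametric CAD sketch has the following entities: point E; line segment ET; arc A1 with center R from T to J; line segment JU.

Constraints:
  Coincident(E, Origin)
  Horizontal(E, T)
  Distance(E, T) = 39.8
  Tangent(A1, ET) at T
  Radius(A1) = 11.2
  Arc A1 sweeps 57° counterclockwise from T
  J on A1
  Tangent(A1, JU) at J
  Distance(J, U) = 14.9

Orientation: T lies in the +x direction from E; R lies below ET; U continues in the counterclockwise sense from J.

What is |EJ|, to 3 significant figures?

30.8

E is at the origin; ET is horizontal with |ET| = 39.8 and T on the +x side, so T = (39.8, 0.00). Since A1 is tangent to ET there, RT ⟂ ET, so R = T + (0, -11.2) = (39.8, -11.2). On A1, T sits at bearing 90° from R; a 57° counterclockwise sweep puts J at bearing 147°, so J = R + 11.2·(cos 147°, sin 147°) = (30.4, -5.10). Then |EJ| = |J − E| = 30.8.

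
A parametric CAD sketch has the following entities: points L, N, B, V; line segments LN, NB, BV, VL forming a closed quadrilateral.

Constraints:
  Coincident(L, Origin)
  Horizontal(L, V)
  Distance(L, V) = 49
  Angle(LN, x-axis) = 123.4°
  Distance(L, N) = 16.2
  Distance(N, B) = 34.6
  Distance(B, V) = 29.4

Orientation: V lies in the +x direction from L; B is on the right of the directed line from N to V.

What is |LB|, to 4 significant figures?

20.79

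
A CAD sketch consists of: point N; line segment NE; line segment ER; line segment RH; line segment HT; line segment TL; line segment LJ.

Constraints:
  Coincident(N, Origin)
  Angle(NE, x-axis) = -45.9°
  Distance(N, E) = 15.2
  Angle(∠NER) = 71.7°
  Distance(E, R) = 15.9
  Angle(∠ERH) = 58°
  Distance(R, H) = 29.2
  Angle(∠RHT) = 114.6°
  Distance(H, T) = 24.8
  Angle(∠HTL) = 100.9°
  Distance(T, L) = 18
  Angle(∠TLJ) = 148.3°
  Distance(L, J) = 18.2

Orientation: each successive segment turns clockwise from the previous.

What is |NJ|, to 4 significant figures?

34.37

N is at the origin; NE runs at -45.9° with length 15.2, so E = (10.58, -10.92). ∠NER = 71.7° gives ER at -154.2° from the x-axis; with |ER| = 15.9, R = (-3.737, -17.84). ∠ERH = 58.0° gives RH at 83.80° from the x-axis; with |RH| = 29.2, H = (-0.5836, 11.19). ∠RHT = 114.6° gives HT at 18.40° from the x-axis; with |HT| = 24.8, T = (22.95, 19.02). ∠HTL = 100.9° gives TL at -60.70° from the x-axis; with |TL| = 18.0, L = (31.76, 3.324). ∠TLJ = 148.3° gives LJ at -92.40° from the x-axis; with |LJ| = 18.2, J = (31.00, -14.86). Then |NJ| = |J − N| = 34.37.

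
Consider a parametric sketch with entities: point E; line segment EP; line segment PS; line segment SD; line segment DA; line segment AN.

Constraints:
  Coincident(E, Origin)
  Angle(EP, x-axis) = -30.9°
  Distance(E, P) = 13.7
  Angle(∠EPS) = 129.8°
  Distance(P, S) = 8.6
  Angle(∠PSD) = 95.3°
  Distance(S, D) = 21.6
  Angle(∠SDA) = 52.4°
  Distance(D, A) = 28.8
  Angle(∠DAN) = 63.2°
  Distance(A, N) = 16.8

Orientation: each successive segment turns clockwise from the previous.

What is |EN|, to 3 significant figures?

16.1

E is at the origin; EP runs at -30.9° with length 13.7, so P = (11.8, -7.04). ∠EPS = 129.8° gives PS at -81.1° from the x-axis; with |PS| = 8.6, S = (13.1, -15.5). ∠PSD = 95.3° gives SD at -166° from the x-axis; with |SD| = 21.6, D = (-7.85, -20.8). ∠SDA = 52.4° gives DA at 66.6° from the x-axis; with |DA| = 28.8, A = (3.58, 5.60). ∠DAN = 63.2° gives AN at -50.2° from the x-axis; with |AN| = 16.8, N = (14.3, -7.31). Then |EN| = |N − E| = 16.1.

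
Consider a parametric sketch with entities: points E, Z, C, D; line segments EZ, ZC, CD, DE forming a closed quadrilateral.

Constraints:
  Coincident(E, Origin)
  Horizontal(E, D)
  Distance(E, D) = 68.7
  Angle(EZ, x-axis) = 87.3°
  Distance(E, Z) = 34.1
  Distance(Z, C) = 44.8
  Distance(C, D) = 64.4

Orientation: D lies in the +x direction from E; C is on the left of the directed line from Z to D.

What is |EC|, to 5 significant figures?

69.939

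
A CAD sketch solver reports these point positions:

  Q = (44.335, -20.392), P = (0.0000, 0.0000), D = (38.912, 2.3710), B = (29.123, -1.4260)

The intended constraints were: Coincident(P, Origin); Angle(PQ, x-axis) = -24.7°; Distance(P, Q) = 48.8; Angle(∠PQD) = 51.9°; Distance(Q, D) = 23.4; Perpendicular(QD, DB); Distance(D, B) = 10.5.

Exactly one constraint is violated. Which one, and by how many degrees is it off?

Perpendicular(QD, DB) — off by 7.80°.

P = (0.00, 0.00) ✓; PQ at -24.70° ✓; |PQ| = 48.80 ✓; ∠PQD = 51.90° ✓; |QD| = 23.40 ✓; ∠(QD, DB) = 97.80° ✗; |DB| = 10.50 ✓.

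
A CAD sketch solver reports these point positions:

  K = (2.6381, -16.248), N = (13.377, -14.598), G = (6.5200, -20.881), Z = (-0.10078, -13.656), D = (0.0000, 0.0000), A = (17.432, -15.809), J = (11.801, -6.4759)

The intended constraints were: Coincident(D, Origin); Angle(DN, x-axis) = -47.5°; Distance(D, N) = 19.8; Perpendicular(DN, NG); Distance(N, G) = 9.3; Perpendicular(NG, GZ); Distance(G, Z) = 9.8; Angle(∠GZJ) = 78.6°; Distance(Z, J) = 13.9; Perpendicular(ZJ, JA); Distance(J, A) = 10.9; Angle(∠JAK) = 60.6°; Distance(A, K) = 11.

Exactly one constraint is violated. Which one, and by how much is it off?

Distance(A, K) = 11 — off by 3.80.

D = (0.00, 0.00) ✓; DN at -47.50° ✓; |DN| = 19.80 ✓; ∠(DN, NG) = 90.00° ✓; |NG| = 9.300 ✓; ∠(NG, GZ) = 90.00° ✓; |GZ| = 9.800 ✓; ∠GZJ = 78.60° ✓; |ZJ| = 13.90 ✓; ∠(ZJ, JA) = 90.00° ✓; |JA| = 10.90 ✓; ∠JAK = 60.60° ✓; |AK| = 14.80 ✗.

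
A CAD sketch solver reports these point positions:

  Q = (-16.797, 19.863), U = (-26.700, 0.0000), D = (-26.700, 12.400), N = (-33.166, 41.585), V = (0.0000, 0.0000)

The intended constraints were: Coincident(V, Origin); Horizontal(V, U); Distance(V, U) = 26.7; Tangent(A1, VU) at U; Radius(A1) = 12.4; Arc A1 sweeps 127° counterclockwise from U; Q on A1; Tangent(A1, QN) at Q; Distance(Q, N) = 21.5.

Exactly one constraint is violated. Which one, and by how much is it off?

Distance(Q, N) = 21.5 — off by 5.70.

V = (0.00, 0.00) ✓; V.y = 0.00, U.y = 0.00 ✓; |VU| = 26.70 ✓; ∠(DU, UV) = 90.00° ✓; |DU| = 12.40 ✓; bearing(D→Q) − bearing(D→U) = 127.0° ✓; |DQ| = 12.40 ✓; ∠(DQ, QN) = 90.00° ✓; |QN| = 27.20 ✗.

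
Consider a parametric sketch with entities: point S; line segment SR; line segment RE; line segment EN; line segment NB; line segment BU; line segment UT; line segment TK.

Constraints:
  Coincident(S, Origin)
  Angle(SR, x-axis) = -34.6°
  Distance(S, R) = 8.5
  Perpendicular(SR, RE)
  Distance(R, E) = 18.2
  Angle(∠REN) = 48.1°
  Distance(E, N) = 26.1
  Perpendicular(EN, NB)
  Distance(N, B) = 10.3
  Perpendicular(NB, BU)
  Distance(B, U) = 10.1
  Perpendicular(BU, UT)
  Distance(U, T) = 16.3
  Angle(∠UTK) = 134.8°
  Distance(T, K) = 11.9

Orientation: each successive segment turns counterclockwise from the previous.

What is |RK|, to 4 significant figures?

30.52

S is at the origin; SR runs at -34.6° with length 8.5, so R = (6.997, -4.827). The perpendicularity gives RE at right angles to SR, so RE runs at 55.40°; with |RE| = 18.2, E = (17.33, 10.15). ∠REN = 48.1° gives EN at -172.7° from the x-axis; with |EN| = 26.1, N = (-8.557, 6.838). EN ⟂ NB, so NB runs at -82.70°; with |NB| = 10.3, B = (-7.248, -3.378). NB is perpendicular to BU, so BU runs at 7.300°; with |BU| = 10.1, U = (2.770, -2.095). The perpendicularity gives UT at right angles to BU, so UT runs at 97.30°; with |UT| = 16.3, T = (0.6987, 14.07). ∠UTK = 134.8° gives TK at 142.5° from the x-axis; with |TK| = 11.9, K = (-8.742, 21.32). Then |RK| = |K − R| = 30.52.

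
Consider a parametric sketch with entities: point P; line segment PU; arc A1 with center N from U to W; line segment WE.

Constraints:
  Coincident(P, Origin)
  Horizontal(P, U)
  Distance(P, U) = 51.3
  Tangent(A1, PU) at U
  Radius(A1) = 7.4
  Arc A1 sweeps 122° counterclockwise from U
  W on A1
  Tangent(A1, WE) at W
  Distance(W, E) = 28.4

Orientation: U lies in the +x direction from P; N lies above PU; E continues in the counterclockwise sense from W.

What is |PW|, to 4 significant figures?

58.68

Since A1 is tangent to PU there, NU ⟂ PU, so N = U + (0, 7.4) = (51.30, 7.400). On A1, U sits at bearing -90° from N; a 122° counterclockwise sweep puts W at bearing 32°, so W = N + 7.4·(cos 32°, sin 32°) = (57.58, 11.32). Then |PW| = |W − P| = 58.68.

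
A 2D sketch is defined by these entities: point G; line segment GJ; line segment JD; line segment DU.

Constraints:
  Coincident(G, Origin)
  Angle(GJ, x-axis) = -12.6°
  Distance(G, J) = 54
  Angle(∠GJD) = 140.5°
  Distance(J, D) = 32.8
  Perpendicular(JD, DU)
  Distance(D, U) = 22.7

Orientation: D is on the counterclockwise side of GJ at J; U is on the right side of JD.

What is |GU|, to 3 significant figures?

93.8

G is at the origin; GJ runs at -12.6° with length 54.0, so J = 54.0·(cos -12.6°, sin -12.6°) = (52.7, -11.8). ∠GJD = 140.5°, so JD runs at -12.6° + (180° − 140.5°) = 26.9° from the x-axis; with |JD| = 32.8, D = J + 32.8·(cos 26.9°, sin 26.9°) = (82.0, 3.06). JD is perpendicular to DU; with |DU| = 22.7 on the right of JD, U = D + 22.7·(0.452, -0.892) = (92.2, -17.2). Then |GU| = |U − G| = 93.8.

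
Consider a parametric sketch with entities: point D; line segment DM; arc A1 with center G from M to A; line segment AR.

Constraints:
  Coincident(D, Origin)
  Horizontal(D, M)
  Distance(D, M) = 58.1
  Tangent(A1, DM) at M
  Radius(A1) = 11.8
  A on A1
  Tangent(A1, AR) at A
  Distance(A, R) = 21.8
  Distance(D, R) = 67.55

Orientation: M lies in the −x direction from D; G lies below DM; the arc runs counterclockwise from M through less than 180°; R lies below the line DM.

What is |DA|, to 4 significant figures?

70.49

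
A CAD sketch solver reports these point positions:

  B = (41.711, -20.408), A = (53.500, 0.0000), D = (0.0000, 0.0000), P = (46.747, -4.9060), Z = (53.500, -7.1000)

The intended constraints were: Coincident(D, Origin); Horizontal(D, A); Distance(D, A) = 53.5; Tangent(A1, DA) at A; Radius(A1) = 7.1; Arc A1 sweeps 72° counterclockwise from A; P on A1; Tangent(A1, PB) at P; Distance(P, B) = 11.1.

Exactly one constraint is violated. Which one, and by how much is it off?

Distance(P, B) = 11.1 — off by 5.20.

D = (0.00, 0.00) ✓; D.y = 0.00, A.y = 0.00 ✓; |DA| = 53.50 ✓; ∠(ZA, AD) = 90.00° ✓; |ZA| = 7.100 ✓; bearing(Z→P) − bearing(Z→A) = 72.00° ✓; |ZP| = 7.100 ✓; ∠(ZP, PB) = 90.00° ✓; |PB| = 16.30 ✗.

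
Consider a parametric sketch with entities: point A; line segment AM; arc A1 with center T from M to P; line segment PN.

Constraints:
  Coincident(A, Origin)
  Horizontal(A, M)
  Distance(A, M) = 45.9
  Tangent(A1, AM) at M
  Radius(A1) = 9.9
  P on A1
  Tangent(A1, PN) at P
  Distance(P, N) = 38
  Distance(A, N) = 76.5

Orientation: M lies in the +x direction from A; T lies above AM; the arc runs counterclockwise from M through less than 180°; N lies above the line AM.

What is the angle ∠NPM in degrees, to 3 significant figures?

139°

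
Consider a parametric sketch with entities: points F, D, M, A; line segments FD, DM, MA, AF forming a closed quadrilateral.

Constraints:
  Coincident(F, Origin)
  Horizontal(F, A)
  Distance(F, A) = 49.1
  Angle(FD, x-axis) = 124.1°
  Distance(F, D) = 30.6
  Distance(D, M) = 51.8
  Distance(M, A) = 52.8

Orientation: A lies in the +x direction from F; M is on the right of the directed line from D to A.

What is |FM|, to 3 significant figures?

23.0

F is at the origin; F and A share the same y with |FA| = 49.1 and A in +x, so A = (49.1, 0). FD runs at 124.1° with |FD| = 30.6, so D = (-17.2, 25.3). M is determined by |DM| = 51.8 and |MA| = 52.8 together: it lies at the intersection of circle(D, 51.8) and circle(A, 52.8). With |DA| = 70.9, the foot of the radical line on DA is 34.7 from D and the perpendicular offset is √(51.8² − 34.7²) = 38.4. Taking the right-of-DA solution: M = (1.56, -23.0).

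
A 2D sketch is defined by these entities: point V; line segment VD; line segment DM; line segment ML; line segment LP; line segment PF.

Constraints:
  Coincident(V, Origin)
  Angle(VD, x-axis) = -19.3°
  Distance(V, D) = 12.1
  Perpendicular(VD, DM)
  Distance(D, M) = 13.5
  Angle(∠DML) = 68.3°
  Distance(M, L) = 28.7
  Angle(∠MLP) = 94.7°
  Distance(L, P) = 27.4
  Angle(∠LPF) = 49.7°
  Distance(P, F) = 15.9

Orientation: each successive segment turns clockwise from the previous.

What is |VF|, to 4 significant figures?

10.14

∠MLP = 94.7° gives LP at 53.70° from the x-axis; with |LP| = 27.4, P = (1.519, 24.17). ∠LPF = 49.7° gives PF at -76.60° from the x-axis; with |PF| = 15.9, F = (5.204, 8.704). Then |VF| = |F − V| = 10.14.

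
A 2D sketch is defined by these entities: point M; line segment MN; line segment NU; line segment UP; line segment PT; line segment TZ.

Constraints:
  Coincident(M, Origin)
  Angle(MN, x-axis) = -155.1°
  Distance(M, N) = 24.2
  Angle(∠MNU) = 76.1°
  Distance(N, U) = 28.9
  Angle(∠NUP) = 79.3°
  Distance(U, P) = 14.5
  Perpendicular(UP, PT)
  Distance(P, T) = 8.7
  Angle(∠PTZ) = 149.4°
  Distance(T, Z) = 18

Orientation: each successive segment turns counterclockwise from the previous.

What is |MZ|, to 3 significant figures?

22.8

M is at the origin; MN runs at -155.1° with length 24.2, so N = (-22.0, -10.2). ∠MNU = 76.1° gives NU at -51.2° from the x-axis; with |NU| = 28.9, U = (-3.84, -32.7). ∠NUP = 79.3° gives UP at 49.5° from the x-axis; with |UP| = 14.5, P = (5.58, -21.7). The perpendicularity gives PT at right angles to UP, so PT runs at 140°; with |PT| = 8.7, T = (-1.04, -16.0). ∠PTZ = 149.4° gives TZ at 170° from the x-axis; with |TZ| = 18.0, Z = (-18.8, -12.9). Then |MZ| = |Z − M| = 22.8.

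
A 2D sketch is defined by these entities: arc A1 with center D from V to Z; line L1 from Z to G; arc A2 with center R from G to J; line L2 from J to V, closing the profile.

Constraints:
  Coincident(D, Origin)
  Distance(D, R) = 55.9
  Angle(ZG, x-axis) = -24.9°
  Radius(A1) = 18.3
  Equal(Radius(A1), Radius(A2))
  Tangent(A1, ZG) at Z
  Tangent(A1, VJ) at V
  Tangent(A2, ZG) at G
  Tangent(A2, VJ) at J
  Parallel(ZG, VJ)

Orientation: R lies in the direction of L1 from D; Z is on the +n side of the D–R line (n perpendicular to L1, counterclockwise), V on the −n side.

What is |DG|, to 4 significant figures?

58.82

The slot axis is L1's direction at -24.9°, so u = (cos -24.9°, sin -24.9°) = (0.9070, -0.4210) and n = (−sin -24.9°, cos -24.9°) = (0.4210, 0.9070). D is at the origin and R lies 55.9 along u from D, so R = 55.9·u = (50.70, -23.54). Tangency of A1 to both parallel lines with radius 18.3 puts Z and V at D ± 18.3·n: Z = (7.705, 16.60), V = (-7.705, -16.60). Equal radii place G and J the same way about R: G = R + 18.3·n = (58.41, -6.937), J = R − 18.3·n = (43.00, -40.13). Then |DG| = |G − D| = 58.82.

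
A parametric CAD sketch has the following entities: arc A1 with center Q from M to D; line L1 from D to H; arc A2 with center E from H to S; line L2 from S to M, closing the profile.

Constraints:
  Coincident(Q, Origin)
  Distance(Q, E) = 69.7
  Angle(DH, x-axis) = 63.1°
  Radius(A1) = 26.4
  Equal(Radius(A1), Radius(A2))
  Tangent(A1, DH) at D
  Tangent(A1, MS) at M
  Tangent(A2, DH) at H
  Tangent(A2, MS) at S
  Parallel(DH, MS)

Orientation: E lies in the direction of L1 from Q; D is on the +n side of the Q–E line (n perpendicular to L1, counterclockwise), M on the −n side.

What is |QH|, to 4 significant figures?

74.53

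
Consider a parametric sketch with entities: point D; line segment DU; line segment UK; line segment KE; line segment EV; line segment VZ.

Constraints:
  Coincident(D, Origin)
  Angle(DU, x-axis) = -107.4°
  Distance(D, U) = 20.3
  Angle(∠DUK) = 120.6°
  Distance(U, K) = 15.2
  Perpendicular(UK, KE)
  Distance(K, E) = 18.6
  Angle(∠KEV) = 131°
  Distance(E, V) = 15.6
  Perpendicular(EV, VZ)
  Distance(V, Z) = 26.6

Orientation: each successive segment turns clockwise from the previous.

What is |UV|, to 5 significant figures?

29.037

D is at the origin; DU runs at -107.4° with length 20.3, so U = (-6.0705, -19.371). ∠DUK = 120.6° gives UK at -166.80° from the x-axis; with |UK| = 15.2, K = (-20.869, -22.842). UK is perpendicular to KE, so KE runs at 103.20°; with |KE| = 18.6, E = (-25.116, -4.7334). ∠KEV = 131.0° gives EV at 54.200° from the x-axis; with |EV| = 15.6, V = (-15.991, 7.9192). Then |UV| = |V − U| = 29.037.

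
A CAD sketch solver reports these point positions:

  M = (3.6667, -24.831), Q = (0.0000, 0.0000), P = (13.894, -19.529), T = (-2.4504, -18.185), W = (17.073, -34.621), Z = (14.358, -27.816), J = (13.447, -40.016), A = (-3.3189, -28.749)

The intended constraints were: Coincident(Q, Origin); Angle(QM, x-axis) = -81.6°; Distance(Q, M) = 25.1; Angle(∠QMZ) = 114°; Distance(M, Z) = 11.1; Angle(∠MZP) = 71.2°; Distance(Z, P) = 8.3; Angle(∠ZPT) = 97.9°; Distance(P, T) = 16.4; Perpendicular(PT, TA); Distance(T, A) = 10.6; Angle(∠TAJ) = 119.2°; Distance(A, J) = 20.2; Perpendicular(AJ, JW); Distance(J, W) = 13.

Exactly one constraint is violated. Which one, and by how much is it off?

Distance(J, W) = 13 — off by 6.50.

Q = (0.00, 0.00) ✓; QM at -81.60° ✓; |QM| = 25.10 ✓; ∠QMZ = 114.0° ✓; |MZ| = 11.10 ✓; ∠MZP = 71.20° ✓; |ZP| = 8.300 ✓; ∠ZPT = 97.91° ✓; |PT| = 16.40 ✓; ∠(PT, TA) = 90.00° ✓; |TA| = 10.60 ✓; ∠TAJ = 119.2° ✓; |AJ| = 20.20 ✓; ∠(AJ, JW) = 90.00° ✓; |JW| = 6.500 ✗.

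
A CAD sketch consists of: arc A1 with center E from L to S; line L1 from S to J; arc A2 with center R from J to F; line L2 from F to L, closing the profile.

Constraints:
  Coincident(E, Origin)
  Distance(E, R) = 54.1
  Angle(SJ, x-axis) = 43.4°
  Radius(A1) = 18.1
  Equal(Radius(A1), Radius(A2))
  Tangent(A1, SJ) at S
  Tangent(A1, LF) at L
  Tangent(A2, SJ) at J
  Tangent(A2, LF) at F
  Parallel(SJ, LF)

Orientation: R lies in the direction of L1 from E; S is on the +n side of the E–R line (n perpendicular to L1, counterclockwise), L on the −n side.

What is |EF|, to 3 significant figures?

57.0

The slot axis is L1's direction at 43.4°, so u = (cos 43.4°, sin 43.4°) = (0.727, 0.687) and n = (−sin 43.4°, cos 43.4°) = (-0.687, 0.727). E is at the origin and R lies 54.1 along u from E, so R = 54.1·u = (39.3, 37.2). Tangency of A1 to both parallel lines with radius 18.1 puts S and L at E ± 18.1·n: S = (-12.4, 13.2), L = (12.4, -13.2). Equal radii place J and F the same way about R: J = R + 18.1·n = (26.9, 50.3), F = R − 18.1·n = (51.7, 24.0). Then |EF| = |F − E| = 57.0.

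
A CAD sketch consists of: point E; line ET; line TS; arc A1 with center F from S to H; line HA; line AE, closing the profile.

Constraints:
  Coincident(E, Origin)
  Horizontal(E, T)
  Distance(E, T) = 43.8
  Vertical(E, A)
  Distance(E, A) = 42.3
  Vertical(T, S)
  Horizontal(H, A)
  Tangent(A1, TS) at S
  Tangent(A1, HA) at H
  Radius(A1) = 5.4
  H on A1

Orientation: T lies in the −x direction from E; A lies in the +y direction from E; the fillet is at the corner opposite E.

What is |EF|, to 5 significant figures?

53.256

E is at the origin; ET is horizontal with |ET| = 43.8 and T on the −x side, so T = (-43.800, 0.0000). E and A share the same x with |EA| = 42.3 and A on the +y side, so A = (0.0000, 42.300). The virtual corner opposite E is at (-43.800, 42.300). Since A1 is tangent to TS there, FS ⟂ TS and the tangent condition forces FH to be normal to HA, with radius 5.4, so the center F sits 5.4 in from both sides at F = (-38.400, 36.900). Then |EF| = |F − E| = 53.256.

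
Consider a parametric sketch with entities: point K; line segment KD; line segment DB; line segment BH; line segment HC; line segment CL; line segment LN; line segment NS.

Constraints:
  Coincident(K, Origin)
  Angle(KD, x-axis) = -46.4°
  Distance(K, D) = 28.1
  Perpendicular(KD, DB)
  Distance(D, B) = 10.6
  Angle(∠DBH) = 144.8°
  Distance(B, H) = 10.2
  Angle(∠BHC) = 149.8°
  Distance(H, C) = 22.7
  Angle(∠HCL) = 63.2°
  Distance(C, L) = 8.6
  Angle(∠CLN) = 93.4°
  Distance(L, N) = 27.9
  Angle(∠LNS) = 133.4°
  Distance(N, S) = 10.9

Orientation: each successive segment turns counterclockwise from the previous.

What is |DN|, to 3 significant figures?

19.3

K is at the origin; KD runs at -46.4° with length 28.1, so D = (19.4, -20.3). KD ⟂ DB, so DB runs at 43.6°; with |DB| = 10.6, B = (27.1, -13.0). ∠DBH = 144.8° gives BH at 78.8° from the x-axis; with |BH| = 10.2, H = (29.0, -3.03). ∠BHC = 149.8° gives HC at 109° from the x-axis; with |HC| = 22.7, C = (21.6, 18.4). ∠HCL = 63.2° gives CL at -134° from the x-axis; with |CL| = 8.6, L = (15.6, 12.3). ∠CLN = 93.4° gives LN at -47.6° from the x-axis; with |LN| = 27.9, N = (34.5, -8.34). Then |DN| = |N − D| = 19.3.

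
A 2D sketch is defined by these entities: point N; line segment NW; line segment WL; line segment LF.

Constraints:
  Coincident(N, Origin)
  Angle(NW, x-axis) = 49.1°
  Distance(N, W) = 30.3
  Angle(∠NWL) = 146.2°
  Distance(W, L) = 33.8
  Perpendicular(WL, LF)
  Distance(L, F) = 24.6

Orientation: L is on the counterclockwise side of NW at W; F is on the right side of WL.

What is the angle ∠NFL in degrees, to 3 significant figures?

54.9°

∠NWL = 146.2°, so WL runs at 49.1° + (180° − 146.2°) = 82.9° from the x-axis; with |WL| = 33.8, L = W + 33.8·(cos 82.9°, sin 82.9°) = (24.0, 56.4). The perpendicularity gives LF at right angles to WL; with |LF| = 24.6 on the right of WL, F = L + 24.6·(0.992, -0.124) = (48.4, 53.4). Then cos ∠NFL = FN·FL / (|FN||FL|), giving 54.9°.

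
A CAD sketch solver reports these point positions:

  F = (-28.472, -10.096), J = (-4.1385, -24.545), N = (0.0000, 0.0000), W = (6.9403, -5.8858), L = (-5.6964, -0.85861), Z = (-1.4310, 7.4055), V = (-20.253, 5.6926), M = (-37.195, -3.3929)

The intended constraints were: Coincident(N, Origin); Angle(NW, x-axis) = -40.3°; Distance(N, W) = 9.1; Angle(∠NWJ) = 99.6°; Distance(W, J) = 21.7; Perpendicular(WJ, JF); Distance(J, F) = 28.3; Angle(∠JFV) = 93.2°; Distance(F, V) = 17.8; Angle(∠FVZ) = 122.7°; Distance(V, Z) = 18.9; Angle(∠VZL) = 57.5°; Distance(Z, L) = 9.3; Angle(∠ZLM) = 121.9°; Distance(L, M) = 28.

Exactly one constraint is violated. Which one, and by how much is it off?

Distance(L, M) = 28 — off by 3.60.

N = (0.00, 0.00) ✓; NW at -40.30° ✓; |NW| = 9.100 ✓; ∠NWJ = 99.60° ✓; |WJ| = 21.70 ✓; ∠(WJ, JF) = 90.00° ✓; |JF| = 28.30 ✓; ∠JFV = 93.20° ✓; |FV| = 17.80 ✓; ∠FVZ = 122.7° ✓; |VZ| = 18.90 ✓; ∠VZL = 57.50° ✓; |ZL| = 9.300 ✓; ∠ZLM = 121.9° ✓; |LM| = 31.60 ✗.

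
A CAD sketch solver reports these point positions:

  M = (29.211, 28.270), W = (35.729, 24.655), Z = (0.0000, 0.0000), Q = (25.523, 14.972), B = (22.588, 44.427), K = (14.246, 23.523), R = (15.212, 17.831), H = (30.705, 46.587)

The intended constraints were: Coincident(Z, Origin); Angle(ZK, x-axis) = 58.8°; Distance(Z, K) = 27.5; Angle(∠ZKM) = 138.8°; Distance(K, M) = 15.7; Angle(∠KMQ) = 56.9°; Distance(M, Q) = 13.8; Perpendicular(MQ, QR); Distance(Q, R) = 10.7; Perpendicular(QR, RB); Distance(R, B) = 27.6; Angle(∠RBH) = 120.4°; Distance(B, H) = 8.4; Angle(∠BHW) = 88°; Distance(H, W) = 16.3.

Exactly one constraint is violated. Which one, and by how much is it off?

Distance(H, W) = 16.3 — off by 6.20.

Z = (0.00, 0.00) ✓; ZK at 58.80° ✓; |ZK| = 27.50 ✓; ∠ZKM = 138.8° ✓; |KM| = 15.70 ✓; ∠KMQ = 56.90° ✓; |MQ| = 13.80 ✓; ∠(MQ, QR) = 90.00° ✓; |QR| = 10.70 ✓; ∠(QR, RB) = 90.00° ✓; |RB| = 27.60 ✓; ∠RBH = 120.4° ✓; |BH| = 8.399 ✓; ∠BHW = 88.00° ✓; |HW| = 22.50 ✗.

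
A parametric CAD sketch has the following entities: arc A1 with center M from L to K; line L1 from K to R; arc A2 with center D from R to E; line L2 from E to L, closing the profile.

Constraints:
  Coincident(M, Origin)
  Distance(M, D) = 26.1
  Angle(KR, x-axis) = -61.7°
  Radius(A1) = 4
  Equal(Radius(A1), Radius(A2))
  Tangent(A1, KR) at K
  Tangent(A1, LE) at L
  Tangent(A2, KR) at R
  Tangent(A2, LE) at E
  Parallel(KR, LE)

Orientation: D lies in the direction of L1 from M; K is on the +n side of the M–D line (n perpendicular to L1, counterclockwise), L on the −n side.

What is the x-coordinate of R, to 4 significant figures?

15.90

Tangency of A1 to both parallel lines with radius 4.0 puts K and L at M ± 4.0·n: K = (3.522, 1.896), L = (-3.522, -1.896). Equal radii place R and E the same way about D: R = D + 4.0·n = (15.90, -21.08), E = D − 4.0·n = (8.852, -24.88). So R.x = 15.90.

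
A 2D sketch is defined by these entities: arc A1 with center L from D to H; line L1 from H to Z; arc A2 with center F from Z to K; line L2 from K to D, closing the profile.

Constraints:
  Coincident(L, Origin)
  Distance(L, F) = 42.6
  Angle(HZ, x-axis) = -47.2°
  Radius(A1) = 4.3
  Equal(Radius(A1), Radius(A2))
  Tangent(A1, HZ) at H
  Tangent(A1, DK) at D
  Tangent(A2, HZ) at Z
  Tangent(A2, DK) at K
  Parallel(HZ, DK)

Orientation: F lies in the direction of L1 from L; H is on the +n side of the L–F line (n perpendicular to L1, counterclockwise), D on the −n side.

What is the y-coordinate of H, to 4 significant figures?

2.922

The slot axis is L1's direction at -47.2°, so u = (cos -47.2°, sin -47.2°) = (0.6794, -0.7337) and n = (−sin -47.2°, cos -47.2°) = (0.7337, 0.6794). L is at the origin and F lies 42.6 along u from L, so F = 42.6·u = (28.94, -31.26). Tangency of A1 to both parallel lines with radius 4.3 puts H and D at L ± 4.3·n: H = (3.155, 2.922), D = (-3.155, -2.922). So H.y = 2.922.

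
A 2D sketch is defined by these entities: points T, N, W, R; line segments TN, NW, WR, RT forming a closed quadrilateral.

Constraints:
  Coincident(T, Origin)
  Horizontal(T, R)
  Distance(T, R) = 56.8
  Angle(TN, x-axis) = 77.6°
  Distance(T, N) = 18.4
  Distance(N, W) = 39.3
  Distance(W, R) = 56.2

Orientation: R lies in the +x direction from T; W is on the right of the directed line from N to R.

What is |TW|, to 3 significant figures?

21.9

T is at the origin; T and R share the same y with |TR| = 56.8 and R in +x, so R = (56.8, 0). TN runs at 77.6° with |TN| = 18.4, so N = (3.95, 18.0). W is determined by |NW| = 39.3 and |WR| = 56.2 together: it lies at the intersection of circle(N, 39.3) and circle(R, 56.2). With |NR| = 55.8, the foot of the radical line on NR is 13.5 from N and the perpendicular offset is √(39.3² − 13.5²) = 36.9. Taking the right-of-NR solution: W = (4.80, -21.3).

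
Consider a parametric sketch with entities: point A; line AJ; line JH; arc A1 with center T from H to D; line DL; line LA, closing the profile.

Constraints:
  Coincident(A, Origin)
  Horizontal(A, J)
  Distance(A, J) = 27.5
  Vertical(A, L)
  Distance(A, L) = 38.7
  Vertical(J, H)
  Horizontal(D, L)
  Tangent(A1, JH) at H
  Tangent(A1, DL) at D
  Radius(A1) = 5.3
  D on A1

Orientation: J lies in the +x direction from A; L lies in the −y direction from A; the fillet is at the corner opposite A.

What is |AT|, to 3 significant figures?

40.1

A is at the origin; AJ is horizontal with |AJ| = 27.5 and J on the +x side, so J = (27.5, 0.00). A and L share the same x with |AL| = 38.7 and L on the −y side, so L = (0.00, -38.7). The virtual corner opposite A is at (27.5, -38.7). A1 meets JH tangentially, so TH is at right angles to JH and the tangent condition forces TD to be normal to DL, with radius 5.3, so the center T sits 5.3 in from both sides at T = (22.2, -33.4). Then |AT| = |T − A| = 40.1.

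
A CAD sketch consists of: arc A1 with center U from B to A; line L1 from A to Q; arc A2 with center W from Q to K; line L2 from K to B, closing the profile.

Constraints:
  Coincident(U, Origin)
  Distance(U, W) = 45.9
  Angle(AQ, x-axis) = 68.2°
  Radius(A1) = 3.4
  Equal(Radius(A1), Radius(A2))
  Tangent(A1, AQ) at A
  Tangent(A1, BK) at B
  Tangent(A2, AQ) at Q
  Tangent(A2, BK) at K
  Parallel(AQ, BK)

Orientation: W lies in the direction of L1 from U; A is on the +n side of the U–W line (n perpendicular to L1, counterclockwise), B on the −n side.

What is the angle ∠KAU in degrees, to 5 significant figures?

81.573°

Tangency of A1 to both parallel lines with radius 3.4 puts A and B at U ± 3.4·n: A = (-3.1569, 1.2627), B = (3.1569, -1.2627). Equal radii place Q and K the same way about W: Q = W + 3.4·n = (13.889, 43.880), K = W − 3.4·n = (20.203, 41.355). Then cos ∠KAU = AK·AU / (|AK||AU|), giving 81.573°.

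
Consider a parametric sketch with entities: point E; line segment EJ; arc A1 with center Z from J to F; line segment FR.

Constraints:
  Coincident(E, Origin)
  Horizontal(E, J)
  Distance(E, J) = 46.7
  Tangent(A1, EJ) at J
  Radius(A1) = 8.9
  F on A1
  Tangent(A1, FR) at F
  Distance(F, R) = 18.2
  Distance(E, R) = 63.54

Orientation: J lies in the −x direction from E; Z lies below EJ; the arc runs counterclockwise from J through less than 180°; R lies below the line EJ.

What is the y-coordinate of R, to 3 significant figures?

-25.6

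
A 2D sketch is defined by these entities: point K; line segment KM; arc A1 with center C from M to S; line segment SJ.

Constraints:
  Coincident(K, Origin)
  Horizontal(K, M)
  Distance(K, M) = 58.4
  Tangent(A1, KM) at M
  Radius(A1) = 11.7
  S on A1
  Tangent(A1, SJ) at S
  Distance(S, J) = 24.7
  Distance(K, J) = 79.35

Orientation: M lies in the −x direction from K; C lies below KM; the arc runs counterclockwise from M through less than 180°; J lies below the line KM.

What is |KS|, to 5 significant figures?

71.025

K is at the origin; KM is horizontal with |KM| = 58.4 and M on the −x side, so M = (-58.400, 0.0000). The tangent condition forces CM to be normal to KM, so C = M + (0, -11.7) = (-58.400, -11.700). Since CS ⟂ SJ (tangency), |CJ| = √(11.7² + 24.7²) = 27.331 regardless of where S sits on A1. So J lies on both circle(K, 79.35) and circle(C, 27.331); the below-KM intersection is J = (-70.645, -36.134). S is the foot of the tangent from J: S = (-70.097, -11.440).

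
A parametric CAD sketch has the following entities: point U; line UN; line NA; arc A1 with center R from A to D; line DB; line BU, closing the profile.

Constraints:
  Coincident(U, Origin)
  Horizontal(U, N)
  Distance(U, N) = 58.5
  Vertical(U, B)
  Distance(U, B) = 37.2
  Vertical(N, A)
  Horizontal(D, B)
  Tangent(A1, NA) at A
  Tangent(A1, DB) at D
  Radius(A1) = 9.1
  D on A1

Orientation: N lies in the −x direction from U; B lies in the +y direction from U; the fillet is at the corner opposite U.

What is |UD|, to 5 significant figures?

61.840

U is at the origin; U and N share the same y with |UN| = 58.5 and N on the −x side, so N = (-58.500, 0.0000). UB is vertical with |UB| = 37.2 and B on the +y side, so B = (0.0000, 37.200). The virtual corner opposite U is at (-58.500, 37.200). Since A1 is tangent to NA there, RA ⟂ NA and the tangent condition forces RD to be normal to DB, with radius 9.1, so the center R sits 9.1 in from both sides at R = (-49.400, 28.100). That places the tangent points at A = (-58.500, 28.100) on NA and D = (-49.400, 37.200) on DB. Then |UD| = |D − U| = 61.840.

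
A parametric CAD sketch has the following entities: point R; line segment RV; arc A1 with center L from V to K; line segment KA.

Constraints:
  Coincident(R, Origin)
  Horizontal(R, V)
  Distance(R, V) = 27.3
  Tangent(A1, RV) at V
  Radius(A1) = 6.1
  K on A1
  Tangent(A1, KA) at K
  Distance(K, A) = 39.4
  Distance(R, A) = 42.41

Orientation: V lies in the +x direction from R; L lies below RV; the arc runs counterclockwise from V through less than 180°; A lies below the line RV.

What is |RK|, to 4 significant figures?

21.92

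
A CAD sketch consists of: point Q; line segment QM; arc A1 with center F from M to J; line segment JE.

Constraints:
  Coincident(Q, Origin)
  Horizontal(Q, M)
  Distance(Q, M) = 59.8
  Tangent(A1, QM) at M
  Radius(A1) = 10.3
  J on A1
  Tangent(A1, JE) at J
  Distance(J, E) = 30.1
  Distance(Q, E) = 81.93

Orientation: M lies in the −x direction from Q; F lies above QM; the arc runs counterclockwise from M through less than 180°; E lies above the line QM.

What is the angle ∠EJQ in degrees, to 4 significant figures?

148.8°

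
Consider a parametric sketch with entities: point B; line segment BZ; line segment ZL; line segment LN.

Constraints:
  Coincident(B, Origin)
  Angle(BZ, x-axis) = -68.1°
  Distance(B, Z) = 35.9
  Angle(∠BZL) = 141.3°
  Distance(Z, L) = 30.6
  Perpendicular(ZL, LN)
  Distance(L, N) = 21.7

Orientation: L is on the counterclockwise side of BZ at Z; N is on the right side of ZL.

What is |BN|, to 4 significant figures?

73.38

∠BZL = 141.3°, so ZL runs at -68.1° + (180° − 141.3°) = -29.40° from the x-axis; with |ZL| = 30.6, L = Z + 30.6·(cos -29.40°, sin -29.40°) = (40.05, -48.33). ZL is perpendicular to LN; with |LN| = 21.7 on the right of ZL, N = L + 21.7·(-0.4909, -0.8712) = (29.40, -67.24). Then |BN| = |N − B| = 73.38.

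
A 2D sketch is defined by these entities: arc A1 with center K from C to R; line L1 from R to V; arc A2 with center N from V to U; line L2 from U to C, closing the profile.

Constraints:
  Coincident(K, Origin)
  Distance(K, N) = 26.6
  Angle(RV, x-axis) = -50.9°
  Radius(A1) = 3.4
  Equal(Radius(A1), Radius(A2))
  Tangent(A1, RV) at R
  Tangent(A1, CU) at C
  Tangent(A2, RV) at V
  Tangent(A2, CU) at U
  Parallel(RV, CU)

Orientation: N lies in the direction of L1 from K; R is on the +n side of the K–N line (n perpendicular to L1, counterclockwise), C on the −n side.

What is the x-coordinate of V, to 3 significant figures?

19.4

Tangency of A1 to both parallel lines with radius 3.4 puts R and C at K ± 3.4·n: R = (2.64, 2.14), C = (-2.64, -2.14). Equal radii place V and U the same way about N: V = N + 3.4·n = (19.4, -18.5), U = N − 3.4·n = (14.1, -22.8). So V.x = 19.4.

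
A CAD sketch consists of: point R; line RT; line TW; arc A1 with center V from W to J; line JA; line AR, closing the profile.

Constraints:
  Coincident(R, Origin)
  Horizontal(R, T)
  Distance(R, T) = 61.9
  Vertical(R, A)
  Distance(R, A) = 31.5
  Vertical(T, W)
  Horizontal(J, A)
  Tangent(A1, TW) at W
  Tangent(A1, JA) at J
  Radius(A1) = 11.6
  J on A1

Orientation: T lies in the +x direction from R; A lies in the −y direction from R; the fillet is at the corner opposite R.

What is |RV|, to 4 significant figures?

54.09

R is at the origin; R and T share the same y with |RT| = 61.9 and T on the +x side, so T = (61.90, 0.000). RA is vertical with |RA| = 31.5 and A on the −y side, so A = (0.000, -31.50). The virtual corner opposite R is at (61.90, -31.50). A1 meets TW tangentially, so VW is at right angles to TW and since A1 is tangent to JA there, VJ ⟂ JA, with radius 11.6, so the center V sits 11.6 in from both sides at V = (50.30, -19.90). Then |RV| = |V − R| = 54.09.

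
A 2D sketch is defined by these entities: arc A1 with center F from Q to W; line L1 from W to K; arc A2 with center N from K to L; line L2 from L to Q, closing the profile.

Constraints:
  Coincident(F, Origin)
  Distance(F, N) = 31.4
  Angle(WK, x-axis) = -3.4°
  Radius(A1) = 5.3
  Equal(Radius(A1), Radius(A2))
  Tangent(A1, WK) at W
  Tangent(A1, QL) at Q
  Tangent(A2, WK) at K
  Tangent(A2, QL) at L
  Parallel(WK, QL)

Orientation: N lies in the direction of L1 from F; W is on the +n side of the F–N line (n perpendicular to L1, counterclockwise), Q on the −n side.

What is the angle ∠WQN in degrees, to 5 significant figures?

80.419°

The slot axis is L1's direction at -3.4°, so u = (cos -3.4°, sin -3.4°) = (0.99824, -0.059306) and n = (−sin -3.4°, cos -3.4°) = (0.059306, 0.99824). F is at the origin and N lies 31.4 along u from F, so N = 31.4·u = (31.345, -1.8622). Tangency of A1 to both parallel lines with radius 5.3 puts W and Q at F ± 5.3·n: W = (0.31432, 5.2907), Q = (-0.31432, -5.2907). Then cos ∠WQN = QW·QN / (|QW||QN|), giving 80.419°.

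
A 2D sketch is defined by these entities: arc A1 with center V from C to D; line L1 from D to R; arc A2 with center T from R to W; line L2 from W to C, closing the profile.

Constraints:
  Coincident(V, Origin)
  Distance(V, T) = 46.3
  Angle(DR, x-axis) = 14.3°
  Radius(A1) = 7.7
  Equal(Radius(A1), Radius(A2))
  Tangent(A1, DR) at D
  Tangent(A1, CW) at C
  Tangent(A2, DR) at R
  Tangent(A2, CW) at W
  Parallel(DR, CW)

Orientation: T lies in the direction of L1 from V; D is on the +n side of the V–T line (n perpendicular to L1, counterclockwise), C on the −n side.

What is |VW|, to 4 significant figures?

46.94

The slot axis is L1's direction at 14.3°, so u = (cos 14.3°, sin 14.3°) = (0.9690, 0.2470) and n = (−sin 14.3°, cos 14.3°) = (-0.2470, 0.9690). V is at the origin and T lies 46.3 along u from V, so T = 46.3·u = (44.87, 11.44). Tangency of A1 to both parallel lines with radius 7.7 puts D and C at V ± 7.7·n: D = (-1.902, 7.461), C = (1.902, -7.461). Equal radii place R and W the same way about T: R = T + 7.7·n = (42.96, 18.90), W = T − 7.7·n = (46.77, 3.975). Then |VW| = |W − V| = 46.94.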